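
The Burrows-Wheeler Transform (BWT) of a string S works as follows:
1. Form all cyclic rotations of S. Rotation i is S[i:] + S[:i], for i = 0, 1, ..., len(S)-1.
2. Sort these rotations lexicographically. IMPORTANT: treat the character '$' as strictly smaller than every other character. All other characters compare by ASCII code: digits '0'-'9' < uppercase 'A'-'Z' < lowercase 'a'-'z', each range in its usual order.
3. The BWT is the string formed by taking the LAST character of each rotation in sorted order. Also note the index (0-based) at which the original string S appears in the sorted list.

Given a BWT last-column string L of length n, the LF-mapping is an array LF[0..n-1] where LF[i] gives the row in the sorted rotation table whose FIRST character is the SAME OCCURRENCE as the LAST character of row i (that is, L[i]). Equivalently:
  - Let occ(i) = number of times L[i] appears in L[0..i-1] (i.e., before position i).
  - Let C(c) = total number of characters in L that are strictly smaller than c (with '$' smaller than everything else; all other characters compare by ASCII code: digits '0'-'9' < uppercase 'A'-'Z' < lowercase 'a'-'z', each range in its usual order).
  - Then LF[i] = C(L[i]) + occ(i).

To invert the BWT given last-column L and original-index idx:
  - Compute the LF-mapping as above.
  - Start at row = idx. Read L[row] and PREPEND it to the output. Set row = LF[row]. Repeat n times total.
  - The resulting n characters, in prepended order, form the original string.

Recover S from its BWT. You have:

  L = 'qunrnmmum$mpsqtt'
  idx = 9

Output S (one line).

Answer: qtupstumnmnmrmq$

Derivation:
LF mapping: 8 14 5 10 6 1 2 15 3 0 4 7 11 9 12 13
Walk LF starting at row 9, prepending L[row]:
  step 1: row=9, L[9]='$', prepend. Next row=LF[9]=0
  step 2: row=0, L[0]='q', prepend. Next row=LF[0]=8
  step 3: row=8, L[8]='m', prepend. Next row=LF[8]=3
  step 4: row=3, L[3]='r', prepend. Next row=LF[3]=10
  step 5: row=10, L[10]='m', prepend. Next row=LF[10]=4
  step 6: row=4, L[4]='n', prepend. Next row=LF[4]=6
  step 7: row=6, L[6]='m', prepend. Next row=LF[6]=2
  step 8: row=2, L[2]='n', prepend. Next row=LF[2]=5
  step 9: row=5, L[5]='m', prepend. Next row=LF[5]=1
  step 10: row=1, L[1]='u', prepend. Next row=LF[1]=14
  step 11: row=14, L[14]='t', prepend. Next row=LF[14]=12
  step 12: row=12, L[12]='s', prepend. Next row=LF[12]=11
  step 13: row=11, L[11]='p', prepend. Next row=LF[11]=7
  step 14: row=7, L[7]='u', prepend. Next row=LF[7]=15
  step 15: row=15, L[15]='t', prepend. Next row=LF[15]=13
  step 16: row=13, L[13]='q', prepend. Next row=LF[13]=9
Reversed output: qtupstumnmnmrmq$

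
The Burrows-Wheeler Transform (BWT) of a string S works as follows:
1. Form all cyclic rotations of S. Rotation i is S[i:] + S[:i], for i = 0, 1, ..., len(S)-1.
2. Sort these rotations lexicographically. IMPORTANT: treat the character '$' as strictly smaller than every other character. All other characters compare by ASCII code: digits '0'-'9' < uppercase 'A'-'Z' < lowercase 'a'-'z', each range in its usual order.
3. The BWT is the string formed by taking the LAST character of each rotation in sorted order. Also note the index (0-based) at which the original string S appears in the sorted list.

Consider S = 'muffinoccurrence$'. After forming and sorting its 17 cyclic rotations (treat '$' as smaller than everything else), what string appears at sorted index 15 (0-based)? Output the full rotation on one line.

Answer: uffinoccurrence$m

Derivation:
All 17 rotations (rotation i = S[i:]+S[:i]):
  rot[0] = muffinoccurrence$
  rot[1] = uffinoccurrence$m
  rot[2] = ffinoccurrence$mu
  rot[3] = finoccurrence$muf
  rot[4] = inoccurrence$muff
  rot[5] = noccurrence$muffi
  rot[6] = occurrence$muffin
  rot[7] = ccurrence$muffino
  rot[8] = currence$muffinoc
  rot[9] = urrence$muffinocc
  rot[10] = rrence$muffinoccu
  rot[11] = rence$muffinoccur
  rot[12] = ence$muffinoccurr
  rot[13] = nce$muffinoccurre
  rot[14] = ce$muffinoccurren
  rot[15] = e$muffinoccurrenc
  rot[16] = $muffinoccurrence
Sorted (with $ < everything):
  sorted[0] = $muffinoccurrence
  sorted[1] = ccurrence$muffino
  sorted[2] = ce$muffinoccurren
  sorted[3] = currence$muffinoc
  sorted[4] = e$muffinoccurrenc
  sorted[5] = ence$muffinoccurr
  sorted[6] = ffinoccurrence$mu
  sorted[7] = finoccurrence$muf
  sorted[8] = inoccurrence$muff
  sorted[9] = muffinoccurrence$
  sorted[10] = nce$muffinoccurre
  sorted[11] = noccurrence$muffi
  sorted[12] = occurrence$muffin
  sorted[13] = rence$muffinoccur
  sorted[14] = rrence$muffinoccu
  sorted[15] = uffinoccurrence$m
  sorted[16] = urrence$muffinocc
sorted[15] = uffinoccurrence$m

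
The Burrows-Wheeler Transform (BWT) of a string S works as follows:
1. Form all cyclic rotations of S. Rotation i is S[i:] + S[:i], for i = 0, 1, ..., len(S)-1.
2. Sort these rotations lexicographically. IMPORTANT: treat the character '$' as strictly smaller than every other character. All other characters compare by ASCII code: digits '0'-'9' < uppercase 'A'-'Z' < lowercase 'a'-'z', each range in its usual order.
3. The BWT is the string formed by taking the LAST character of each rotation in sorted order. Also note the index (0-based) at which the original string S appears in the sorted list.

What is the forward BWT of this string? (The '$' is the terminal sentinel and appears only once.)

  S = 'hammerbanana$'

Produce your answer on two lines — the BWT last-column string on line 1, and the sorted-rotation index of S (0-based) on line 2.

Answer: anhnbrm$maaae
7

Derivation:
All 13 rotations (rotation i = S[i:]+S[:i]):
  rot[0] = hammerbanana$
  rot[1] = ammerbanana$h
  rot[2] = mmerbanana$ha
  rot[3] = merbanana$ham
  rot[4] = erbanana$hamm
  rot[5] = rbanana$hamme
  rot[6] = banana$hammer
  rot[7] = anana$hammerb
  rot[8] = nana$hammerba
  rot[9] = ana$hammerban
  rot[10] = na$hammerbana
  rot[11] = a$hammerbanan
  rot[12] = $hammerbanana
Sorted (with $ < everything):
  sorted[0] = $hammerbanana  (last char: 'a')
  sorted[1] = a$hammerbanan  (last char: 'n')
  sorted[2] = ammerbanana$h  (last char: 'h')
  sorted[3] = ana$hammerban  (last char: 'n')
  sorted[4] = anana$hammerb  (last char: 'b')
  sorted[5] = banana$hammer  (last char: 'r')
  sorted[6] = erbanana$hamm  (last char: 'm')
  sorted[7] = hammerbanana$  (last char: '$')
  sorted[8] = merbanana$ham  (last char: 'm')
  sorted[9] = mmerbanana$ha  (last char: 'a')
  sorted[10] = na$hammerbana  (last char: 'a')
  sorted[11] = nana$hammerba  (last char: 'a')
  sorted[12] = rbanana$hamme  (last char: 'e')
Last column: anhnbrm$maaae
Original string S is at sorted index 7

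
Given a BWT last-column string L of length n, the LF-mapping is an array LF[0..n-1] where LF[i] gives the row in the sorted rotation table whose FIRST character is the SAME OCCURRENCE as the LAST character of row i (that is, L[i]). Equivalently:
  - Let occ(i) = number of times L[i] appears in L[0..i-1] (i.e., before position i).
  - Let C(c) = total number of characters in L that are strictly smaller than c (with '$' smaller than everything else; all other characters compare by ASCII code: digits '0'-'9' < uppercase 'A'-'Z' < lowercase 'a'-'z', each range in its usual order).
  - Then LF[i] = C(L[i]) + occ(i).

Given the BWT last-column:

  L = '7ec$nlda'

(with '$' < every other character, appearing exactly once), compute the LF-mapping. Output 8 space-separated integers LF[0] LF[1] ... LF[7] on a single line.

Answer: 1 5 3 0 7 6 4 2

Derivation:
Char counts: '$':1, '7':1, 'a':1, 'c':1, 'd':1, 'e':1, 'l':1, 'n':1
C (first-col start): C('$')=0, C('7')=1, C('a')=2, C('c')=3, C('d')=4, C('e')=5, C('l')=6, C('n')=7
L[0]='7': occ=0, LF[0]=C('7')+0=1+0=1
L[1]='e': occ=0, LF[1]=C('e')+0=5+0=5
L[2]='c': occ=0, LF[2]=C('c')+0=3+0=3
L[3]='$': occ=0, LF[3]=C('$')+0=0+0=0
L[4]='n': occ=0, LF[4]=C('n')+0=7+0=7
L[5]='l': occ=0, LF[5]=C('l')+0=6+0=6
L[6]='d': occ=0, LF[6]=C('d')+0=4+0=4
L[7]='a': occ=0, LF[7]=C('a')+0=2+0=2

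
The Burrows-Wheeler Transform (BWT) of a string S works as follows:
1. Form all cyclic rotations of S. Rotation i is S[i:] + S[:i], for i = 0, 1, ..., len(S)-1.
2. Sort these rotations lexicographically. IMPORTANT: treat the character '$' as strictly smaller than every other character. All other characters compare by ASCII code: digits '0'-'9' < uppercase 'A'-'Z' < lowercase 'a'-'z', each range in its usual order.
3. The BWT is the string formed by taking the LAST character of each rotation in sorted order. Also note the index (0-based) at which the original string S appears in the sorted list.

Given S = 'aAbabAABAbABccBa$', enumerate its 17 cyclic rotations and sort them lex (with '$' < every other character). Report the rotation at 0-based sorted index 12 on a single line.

Answer: bAABAbABccBa$aAba

Derivation:
All 17 rotations (rotation i = S[i:]+S[:i]):
  rot[0] = aAbabAABAbABccBa$
  rot[1] = AbabAABAbABccBa$a
  rot[2] = babAABAbABccBa$aA
  rot[3] = abAABAbABccBa$aAb
  rot[4] = bAABAbABccBa$aAba
  rot[5] = AABAbABccBa$aAbab
  rot[6] = ABAbABccBa$aAbabA
  rot[7] = BAbABccBa$aAbabAA
  rot[8] = AbABccBa$aAbabAAB
  rot[9] = bABccBa$aAbabAABA
  rot[10] = ABccBa$aAbabAABAb
  rot[11] = BccBa$aAbabAABAbA
  rot[12] = ccBa$aAbabAABAbAB
  rot[13] = cBa$aAbabAABAbABc
  rot[14] = Ba$aAbabAABAbABcc
  rot[15] = a$aAbabAABAbABccB
  rot[16] = $aAbabAABAbABccBa
Sorted (with $ < everything):
  sorted[0] = $aAbabAABAbABccBa
  sorted[1] = AABAbABccBa$aAbab
  sorted[2] = ABAbABccBa$aAbabA
  sorted[3] = ABccBa$aAbabAABAb
  sorted[4] = AbABccBa$aAbabAAB
  sorted[5] = AbabAABAbABccBa$a
  sorted[6] = BAbABccBa$aAbabAA
  sorted[7] = Ba$aAbabAABAbABcc
  sorted[8] = BccBa$aAbabAABAbA
  sorted[9] = a$aAbabAABAbABccB
  sorted[10] = aAbabAABAbABccBa$
  sorted[11] = abAABAbABccBa$aAb
  sorted[12] = bAABAbABccBa$aAba
  sorted[13] = bABccBa$aAbabAABA
  sorted[14] = babAABAbABccBa$aA
  sorted[15] = cBa$aAbabAABAbABc
  sorted[16] = ccBa$aAbabAABAbAB
sorted[12] = bAABAbABccBa$aAba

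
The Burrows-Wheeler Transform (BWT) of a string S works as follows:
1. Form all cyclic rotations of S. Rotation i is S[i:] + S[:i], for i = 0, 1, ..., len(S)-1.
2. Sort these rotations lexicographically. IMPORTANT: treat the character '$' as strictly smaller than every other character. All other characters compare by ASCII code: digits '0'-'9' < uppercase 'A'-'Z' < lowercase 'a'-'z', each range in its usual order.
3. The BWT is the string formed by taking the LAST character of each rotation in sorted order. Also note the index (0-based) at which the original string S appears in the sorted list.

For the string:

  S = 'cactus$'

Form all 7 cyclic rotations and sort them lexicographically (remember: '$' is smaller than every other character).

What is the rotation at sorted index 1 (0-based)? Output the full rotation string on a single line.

All 7 rotations (rotation i = S[i:]+S[:i]):
  rot[0] = cactus$
  rot[1] = actus$c
  rot[2] = ctus$ca
  rot[3] = tus$cac
  rot[4] = us$cact
  rot[5] = s$cactu
  rot[6] = $cactus
Sorted (with $ < everything):
  sorted[0] = $cactus
  sorted[1] = actus$c
  sorted[2] = cactus$
  sorted[3] = ctus$ca
  sorted[4] = s$cactu
  sorted[5] = tus$cac
  sorted[6] = us$cact
sorted[1] = actus$c

Answer: actus$c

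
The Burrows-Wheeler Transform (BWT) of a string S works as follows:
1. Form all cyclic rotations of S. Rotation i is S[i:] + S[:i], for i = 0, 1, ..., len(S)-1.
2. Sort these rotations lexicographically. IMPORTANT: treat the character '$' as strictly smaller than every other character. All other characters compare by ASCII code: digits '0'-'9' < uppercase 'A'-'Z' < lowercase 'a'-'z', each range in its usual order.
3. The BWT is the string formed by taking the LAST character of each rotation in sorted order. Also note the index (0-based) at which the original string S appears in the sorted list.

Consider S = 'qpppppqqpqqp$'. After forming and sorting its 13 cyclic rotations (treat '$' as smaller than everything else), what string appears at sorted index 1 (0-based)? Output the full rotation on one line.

All 13 rotations (rotation i = S[i:]+S[:i]):
  rot[0] = qpppppqqpqqp$
  rot[1] = pppppqqpqqp$q
  rot[2] = ppppqqpqqp$qp
  rot[3] = pppqqpqqp$qpp
  rot[4] = ppqqpqqp$qppp
  rot[5] = pqqpqqp$qpppp
  rot[6] = qqpqqp$qppppp
  rot[7] = qpqqp$qpppppq
  rot[8] = pqqp$qpppppqq
  rot[9] = qqp$qpppppqqp
  rot[10] = qp$qpppppqqpq
  rot[11] = p$qpppppqqpqq
  rot[12] = $qpppppqqpqqp
Sorted (with $ < everything):
  sorted[0] = $qpppppqqpqqp
  sorted[1] = p$qpppppqqpqq
  sorted[2] = pppppqqpqqp$q
  sorted[3] = ppppqqpqqp$qp
  sorted[4] = pppqqpqqp$qpp
  sorted[5] = ppqqpqqp$qppp
  sorted[6] = pqqp$qpppppqq
  sorted[7] = pqqpqqp$qpppp
  sorted[8] = qp$qpppppqqpq
  sorted[9] = qpppppqqpqqp$
  sorted[10] = qpqqp$qpppppq
  sorted[11] = qqp$qpppppqqp
  sorted[12] = qqpqqp$qppppp
sorted[1] = p$qpppppqqpqq

Answer: p$qpppppqqpqq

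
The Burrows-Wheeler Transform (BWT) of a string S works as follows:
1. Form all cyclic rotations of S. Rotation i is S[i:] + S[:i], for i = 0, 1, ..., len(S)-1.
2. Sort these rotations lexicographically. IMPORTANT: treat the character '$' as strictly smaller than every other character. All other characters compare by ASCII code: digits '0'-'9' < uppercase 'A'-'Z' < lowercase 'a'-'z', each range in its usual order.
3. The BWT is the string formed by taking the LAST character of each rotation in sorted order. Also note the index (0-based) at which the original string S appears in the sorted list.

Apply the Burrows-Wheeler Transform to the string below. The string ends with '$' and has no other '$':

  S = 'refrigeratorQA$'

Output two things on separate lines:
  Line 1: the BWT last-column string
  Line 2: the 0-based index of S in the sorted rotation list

Answer: AQrrrgeirtoe$fa
12

Derivation:
All 15 rotations (rotation i = S[i:]+S[:i]):
  rot[0] = refrigeratorQA$
  rot[1] = efrigeratorQA$r
  rot[2] = frigeratorQA$re
  rot[3] = rigeratorQA$ref
  rot[4] = igeratorQA$refr
  rot[5] = geratorQA$refri
  rot[6] = eratorQA$refrig
  rot[7] = ratorQA$refrige
  rot[8] = atorQA$refriger
  rot[9] = torQA$refrigera
  rot[10] = orQA$refrigerat
  rot[11] = rQA$refrigerato
  rot[12] = QA$refrigerator
  rot[13] = A$refrigeratorQ
  rot[14] = $refrigeratorQA
Sorted (with $ < everything):
  sorted[0] = $refrigeratorQA  (last char: 'A')
  sorted[1] = A$refrigeratorQ  (last char: 'Q')
  sorted[2] = QA$refrigerator  (last char: 'r')
  sorted[3] = atorQA$refriger  (last char: 'r')
  sorted[4] = efrigeratorQA$r  (last char: 'r')
  sorted[5] = eratorQA$refrig  (last char: 'g')
  sorted[6] = frigeratorQA$re  (last char: 'e')
  sorted[7] = geratorQA$refri  (last char: 'i')
  sorted[8] = igeratorQA$refr  (last char: 'r')
  sorted[9] = orQA$refrigerat  (last char: 't')
  sorted[10] = rQA$refrigerato  (last char: 'o')
  sorted[11] = ratorQA$refrige  (last char: 'e')
  sorted[12] = refrigeratorQA$  (last char: '$')
  sorted[13] = rigeratorQA$ref  (last char: 'f')
  sorted[14] = torQA$refrigera  (last char: 'a')
Last column: AQrrrgeirtoe$fa
Original string S is at sorted index 12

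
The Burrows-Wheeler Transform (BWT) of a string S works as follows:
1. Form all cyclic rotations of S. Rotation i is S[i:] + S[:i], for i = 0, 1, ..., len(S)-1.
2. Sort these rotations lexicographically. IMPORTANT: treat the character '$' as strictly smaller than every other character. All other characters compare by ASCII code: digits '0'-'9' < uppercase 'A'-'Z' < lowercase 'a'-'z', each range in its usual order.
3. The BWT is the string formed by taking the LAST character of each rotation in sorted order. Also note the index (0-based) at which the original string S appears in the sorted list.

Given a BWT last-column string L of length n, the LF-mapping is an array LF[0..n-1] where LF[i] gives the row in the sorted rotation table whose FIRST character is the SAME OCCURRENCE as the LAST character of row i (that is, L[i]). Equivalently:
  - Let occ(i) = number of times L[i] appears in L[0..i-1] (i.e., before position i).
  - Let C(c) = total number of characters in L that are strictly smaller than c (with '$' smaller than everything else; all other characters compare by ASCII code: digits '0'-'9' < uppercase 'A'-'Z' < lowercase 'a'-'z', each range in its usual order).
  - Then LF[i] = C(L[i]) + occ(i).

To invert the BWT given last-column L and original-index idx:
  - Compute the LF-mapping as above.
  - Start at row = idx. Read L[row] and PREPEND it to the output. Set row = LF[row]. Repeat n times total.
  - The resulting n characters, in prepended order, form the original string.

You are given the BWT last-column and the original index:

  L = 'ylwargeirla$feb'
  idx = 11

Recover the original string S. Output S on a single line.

Answer: refrigewallaby$

Derivation:
LF mapping: 14 9 13 1 11 7 4 8 12 10 2 0 6 5 3
Walk LF starting at row 11, prepending L[row]:
  step 1: row=11, L[11]='$', prepend. Next row=LF[11]=0
  step 2: row=0, L[0]='y', prepend. Next row=LF[0]=14
  step 3: row=14, L[14]='b', prepend. Next row=LF[14]=3
  step 4: row=3, L[3]='a', prepend. Next row=LF[3]=1
  step 5: row=1, L[1]='l', prepend. Next row=LF[1]=9
  step 6: row=9, L[9]='l', prepend. Next row=LF[9]=10
  step 7: row=10, L[10]='a', prepend. Next row=LF[10]=2
  step 8: row=2, L[2]='w', prepend. Next row=LF[2]=13
  step 9: row=13, L[13]='e', prepend. Next row=LF[13]=5
  step 10: row=5, L[5]='g', prepend. Next row=LF[5]=7
  step 11: row=7, L[7]='i', prepend. Next row=LF[7]=8
  step 12: row=8, L[8]='r', prepend. Next row=LF[8]=12
  step 13: row=12, L[12]='f', prepend. Next row=LF[12]=6
  step 14: row=6, L[6]='e', prepend. Next row=LF[6]=4
  step 15: row=4, L[4]='r', prepend. Next row=LF[4]=11
Reversed output: refrigewallaby$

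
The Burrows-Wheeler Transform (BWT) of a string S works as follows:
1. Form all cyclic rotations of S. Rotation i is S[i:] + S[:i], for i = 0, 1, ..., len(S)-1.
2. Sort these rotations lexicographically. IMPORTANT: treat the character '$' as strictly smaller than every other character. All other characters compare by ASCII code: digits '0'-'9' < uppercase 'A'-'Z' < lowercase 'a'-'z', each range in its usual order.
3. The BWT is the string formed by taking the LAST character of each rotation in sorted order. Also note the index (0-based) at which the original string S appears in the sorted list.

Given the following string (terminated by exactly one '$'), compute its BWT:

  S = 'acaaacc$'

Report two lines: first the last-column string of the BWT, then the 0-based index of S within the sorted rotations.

Answer: cca$acaa
3

Derivation:
All 8 rotations (rotation i = S[i:]+S[:i]):
  rot[0] = acaaacc$
  rot[1] = caaacc$a
  rot[2] = aaacc$ac
  rot[3] = aacc$aca
  rot[4] = acc$acaa
  rot[5] = cc$acaaa
  rot[6] = c$acaaac
  rot[7] = $acaaacc
Sorted (with $ < everything):
  sorted[0] = $acaaacc  (last char: 'c')
  sorted[1] = aaacc$ac  (last char: 'c')
  sorted[2] = aacc$aca  (last char: 'a')
  sorted[3] = acaaacc$  (last char: '$')
  sorted[4] = acc$acaa  (last char: 'a')
  sorted[5] = c$acaaac  (last char: 'c')
  sorted[6] = caaacc$a  (last char: 'a')
  sorted[7] = cc$acaaa  (last char: 'a')
Last column: cca$acaa
Original string S is at sorted index 3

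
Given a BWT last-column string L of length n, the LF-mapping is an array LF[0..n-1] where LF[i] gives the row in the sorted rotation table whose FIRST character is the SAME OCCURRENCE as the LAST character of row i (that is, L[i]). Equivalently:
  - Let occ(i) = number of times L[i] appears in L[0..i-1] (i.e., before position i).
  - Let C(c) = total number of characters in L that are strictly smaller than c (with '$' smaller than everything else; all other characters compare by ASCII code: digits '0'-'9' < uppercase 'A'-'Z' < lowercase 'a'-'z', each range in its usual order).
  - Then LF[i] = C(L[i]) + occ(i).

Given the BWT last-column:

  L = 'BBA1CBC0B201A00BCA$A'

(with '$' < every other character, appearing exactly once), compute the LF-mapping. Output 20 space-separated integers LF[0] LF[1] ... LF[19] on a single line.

Char counts: '$':1, '0':4, '1':2, '2':1, 'A':4, 'B':5, 'C':3
C (first-col start): C('$')=0, C('0')=1, C('1')=5, C('2')=7, C('A')=8, C('B')=12, C('C')=17
L[0]='B': occ=0, LF[0]=C('B')+0=12+0=12
L[1]='B': occ=1, LF[1]=C('B')+1=12+1=13
L[2]='A': occ=0, LF[2]=C('A')+0=8+0=8
L[3]='1': occ=0, LF[3]=C('1')+0=5+0=5
L[4]='C': occ=0, LF[4]=C('C')+0=17+0=17
L[5]='B': occ=2, LF[5]=C('B')+2=12+2=14
L[6]='C': occ=1, LF[6]=C('C')+1=17+1=18
L[7]='0': occ=0, LF[7]=C('0')+0=1+0=1
L[8]='B': occ=3, LF[8]=C('B')+3=12+3=15
L[9]='2': occ=0, LF[9]=C('2')+0=7+0=7
L[10]='0': occ=1, LF[10]=C('0')+1=1+1=2
L[11]='1': occ=1, LF[11]=C('1')+1=5+1=6
L[12]='A': occ=1, LF[12]=C('A')+1=8+1=9
L[13]='0': occ=2, LF[13]=C('0')+2=1+2=3
L[14]='0': occ=3, LF[14]=C('0')+3=1+3=4
L[15]='B': occ=4, LF[15]=C('B')+4=12+4=16
L[16]='C': occ=2, LF[16]=C('C')+2=17+2=19
L[17]='A': occ=2, LF[17]=C('A')+2=8+2=10
L[18]='$': occ=0, LF[18]=C('$')+0=0+0=0
L[19]='A': occ=3, LF[19]=C('A')+3=8+3=11

Answer: 12 13 8 5 17 14 18 1 15 7 2 6 9 3 4 16 19 10 0 11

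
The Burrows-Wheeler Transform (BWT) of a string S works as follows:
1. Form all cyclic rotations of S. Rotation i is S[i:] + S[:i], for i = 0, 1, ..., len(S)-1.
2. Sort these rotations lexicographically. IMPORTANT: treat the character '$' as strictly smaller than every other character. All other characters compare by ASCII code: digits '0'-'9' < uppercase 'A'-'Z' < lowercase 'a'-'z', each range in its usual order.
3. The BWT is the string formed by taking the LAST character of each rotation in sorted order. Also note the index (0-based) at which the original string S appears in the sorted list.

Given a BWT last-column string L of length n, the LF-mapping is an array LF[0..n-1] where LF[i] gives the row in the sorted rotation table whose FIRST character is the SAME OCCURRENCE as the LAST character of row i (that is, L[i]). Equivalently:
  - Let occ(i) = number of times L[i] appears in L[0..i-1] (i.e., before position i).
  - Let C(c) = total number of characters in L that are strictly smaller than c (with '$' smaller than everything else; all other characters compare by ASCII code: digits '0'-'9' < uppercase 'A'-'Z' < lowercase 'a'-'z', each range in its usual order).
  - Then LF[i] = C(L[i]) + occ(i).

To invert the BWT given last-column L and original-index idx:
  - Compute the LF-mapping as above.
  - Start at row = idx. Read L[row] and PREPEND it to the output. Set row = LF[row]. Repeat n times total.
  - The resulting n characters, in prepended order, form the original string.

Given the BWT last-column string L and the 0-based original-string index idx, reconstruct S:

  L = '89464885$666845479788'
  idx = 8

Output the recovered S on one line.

Answer: 66678789894448585648$

Derivation:
LF mapping: 13 19 1 7 2 14 15 5 0 8 9 10 16 3 6 4 11 20 12 17 18
Walk LF starting at row 8, prepending L[row]:
  step 1: row=8, L[8]='$', prepend. Next row=LF[8]=0
  step 2: row=0, L[0]='8', prepend. Next row=LF[0]=13
  step 3: row=13, L[13]='4', prepend. Next row=LF[13]=3
  step 4: row=3, L[3]='6', prepend. Next row=LF[3]=7
  step 5: row=7, L[7]='5', prepend. Next row=LF[7]=5
  step 6: row=5, L[5]='8', prepend. Next row=LF[5]=14
  step 7: row=14, L[14]='5', prepend. Next row=LF[14]=6
  step 8: row=6, L[6]='8', prepend. Next row=LF[6]=15
  step 9: row=15, L[15]='4', prepend. Next row=LF[15]=4
  step 10: row=4, L[4]='4', prepend. Next row=LF[4]=2
  step 11: row=2, L[2]='4', prepend. Next row=LF[2]=1
  step 12: row=1, L[1]='9', prepend. Next row=LF[1]=19
  step 13: row=19, L[19]='8', prepend. Next row=LF[19]=17
  step 14: row=17, L[17]='9', prepend. Next row=LF[17]=20
  step 15: row=20, L[20]='8', prepend. Next row=LF[20]=18
  step 16: row=18, L[18]='7', prepend. Next row=LF[18]=12
  step 17: row=12, L[12]='8', prepend. Next row=LF[12]=16
  step 18: row=16, L[16]='7', prepend. Next row=LF[16]=11
  step 19: row=11, L[11]='6', prepend. Next row=LF[11]=10
  step 20: row=10, L[10]='6', prepend. Next row=LF[10]=9
  step 21: row=9, L[9]='6', prepend. Next row=LF[9]=8
Reversed output: 66678789894448585648$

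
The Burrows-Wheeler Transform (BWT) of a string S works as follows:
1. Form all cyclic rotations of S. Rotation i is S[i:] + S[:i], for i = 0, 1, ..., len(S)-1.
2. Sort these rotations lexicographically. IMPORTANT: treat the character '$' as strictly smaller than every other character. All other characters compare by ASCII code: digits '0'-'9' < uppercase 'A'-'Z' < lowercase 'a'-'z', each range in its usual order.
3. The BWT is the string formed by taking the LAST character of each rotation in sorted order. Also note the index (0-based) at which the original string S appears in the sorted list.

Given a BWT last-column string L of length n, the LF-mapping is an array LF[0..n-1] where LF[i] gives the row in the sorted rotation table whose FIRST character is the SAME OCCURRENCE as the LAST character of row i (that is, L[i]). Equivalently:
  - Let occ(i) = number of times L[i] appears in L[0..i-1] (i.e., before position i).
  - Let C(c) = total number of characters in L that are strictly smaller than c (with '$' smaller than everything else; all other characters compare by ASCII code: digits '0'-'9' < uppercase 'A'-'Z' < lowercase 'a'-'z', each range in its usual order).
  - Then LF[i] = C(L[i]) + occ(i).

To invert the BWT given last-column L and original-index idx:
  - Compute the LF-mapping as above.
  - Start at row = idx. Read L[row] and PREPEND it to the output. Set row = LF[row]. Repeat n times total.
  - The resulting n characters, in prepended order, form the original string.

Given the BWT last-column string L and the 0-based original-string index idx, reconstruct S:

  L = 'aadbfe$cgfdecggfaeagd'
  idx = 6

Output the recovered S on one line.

LF mapping: 1 2 8 5 14 11 0 6 17 15 9 12 7 18 19 16 3 13 4 20 10
Walk LF starting at row 6, prepending L[row]:
  step 1: row=6, L[6]='$', prepend. Next row=LF[6]=0
  step 2: row=0, L[0]='a', prepend. Next row=LF[0]=1
  step 3: row=1, L[1]='a', prepend. Next row=LF[1]=2
  step 4: row=2, L[2]='d', prepend. Next row=LF[2]=8
  step 5: row=8, L[8]='g', prepend. Next row=LF[8]=17
  step 6: row=17, L[17]='e', prepend. Next row=LF[17]=13
  step 7: row=13, L[13]='g', prepend. Next row=LF[13]=18
  step 8: row=18, L[18]='a', prepend. Next row=LF[18]=4
  step 9: row=4, L[4]='f', prepend. Next row=LF[4]=14
  step 10: row=14, L[14]='g', prepend. Next row=LF[14]=19
  step 11: row=19, L[19]='g', prepend. Next row=LF[19]=20
  step 12: row=20, L[20]='d', prepend. Next row=LF[20]=10
  step 13: row=10, L[10]='d', prepend. Next row=LF[10]=9
  step 14: row=9, L[9]='f', prepend. Next row=LF[9]=15
  step 15: row=15, L[15]='f', prepend. Next row=LF[15]=16
  step 16: row=16, L[16]='a', prepend. Next row=LF[16]=3
  step 17: row=3, L[3]='b', prepend. Next row=LF[3]=5
  step 18: row=5, L[5]='e', prepend. Next row=LF[5]=11
  step 19: row=11, L[11]='e', prepend. Next row=LF[11]=12
  step 20: row=12, L[12]='c', prepend. Next row=LF[12]=7
  step 21: row=7, L[7]='c', prepend. Next row=LF[7]=6
Reversed output: cceebaffddggfagegdaa$

Answer: cceebaffddggfagegdaa$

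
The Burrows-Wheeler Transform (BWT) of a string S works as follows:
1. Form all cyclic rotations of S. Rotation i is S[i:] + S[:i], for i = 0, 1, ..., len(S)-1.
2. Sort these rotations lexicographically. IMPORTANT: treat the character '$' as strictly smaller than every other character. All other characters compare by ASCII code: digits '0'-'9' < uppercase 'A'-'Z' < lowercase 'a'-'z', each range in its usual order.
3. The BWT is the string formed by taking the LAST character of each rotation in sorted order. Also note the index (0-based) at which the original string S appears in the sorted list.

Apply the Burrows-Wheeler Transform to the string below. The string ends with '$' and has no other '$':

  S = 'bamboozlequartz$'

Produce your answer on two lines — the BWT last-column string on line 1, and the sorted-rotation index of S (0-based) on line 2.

All 16 rotations (rotation i = S[i:]+S[:i]):
  rot[0] = bamboozlequartz$
  rot[1] = amboozlequartz$b
  rot[2] = mboozlequartz$ba
  rot[3] = boozlequartz$bam
  rot[4] = oozlequartz$bamb
  rot[5] = ozlequartz$bambo
  rot[6] = zlequartz$bamboo
  rot[7] = lequartz$bambooz
  rot[8] = equartz$bamboozl
  rot[9] = quartz$bamboozle
  rot[10] = uartz$bamboozleq
  rot[11] = artz$bamboozlequ
  rot[12] = rtz$bamboozlequa
  rot[13] = tz$bamboozlequar
  rot[14] = z$bamboozlequart
  rot[15] = $bamboozlequartz
Sorted (with $ < everything):
  sorted[0] = $bamboozlequartz  (last char: 'z')
  sorted[1] = amboozlequartz$b  (last char: 'b')
  sorted[2] = artz$bamboozlequ  (last char: 'u')
  sorted[3] = bamboozlequartz$  (last char: '$')
  sorted[4] = boozlequartz$bam  (last char: 'm')
  sorted[5] = equartz$bamboozl  (last char: 'l')
  sorted[6] = lequartz$bambooz  (last char: 'z')
  sorted[7] = mboozlequartz$ba  (last char: 'a')
  sorted[8] = oozlequartz$bamb  (last char: 'b')
  sorted[9] = ozlequartz$bambo  (last char: 'o')
  sorted[10] = quartz$bamboozle  (last char: 'e')
  sorted[11] = rtz$bamboozlequa  (last char: 'a')
  sorted[12] = tz$bamboozlequar  (last char: 'r')
  sorted[13] = uartz$bamboozleq  (last char: 'q')
  sorted[14] = z$bamboozlequart  (last char: 't')
  sorted[15] = zlequartz$bamboo  (last char: 'o')
Last column: zbu$mlzaboearqto
Original string S is at sorted index 3

Answer: zbu$mlzaboearqto
3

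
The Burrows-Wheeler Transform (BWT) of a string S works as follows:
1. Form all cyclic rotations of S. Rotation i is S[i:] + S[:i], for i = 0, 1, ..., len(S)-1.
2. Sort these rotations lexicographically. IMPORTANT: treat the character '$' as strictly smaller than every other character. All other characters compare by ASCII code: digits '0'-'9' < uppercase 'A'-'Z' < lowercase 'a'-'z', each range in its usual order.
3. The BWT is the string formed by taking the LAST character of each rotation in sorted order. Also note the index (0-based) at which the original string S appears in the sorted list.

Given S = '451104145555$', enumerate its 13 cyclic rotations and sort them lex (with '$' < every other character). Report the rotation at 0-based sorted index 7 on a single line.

Answer: 45555$4511041

Derivation:
All 13 rotations (rotation i = S[i:]+S[:i]):
  rot[0] = 451104145555$
  rot[1] = 51104145555$4
  rot[2] = 1104145555$45
  rot[3] = 104145555$451
  rot[4] = 04145555$4511
  rot[5] = 4145555$45110
  rot[6] = 145555$451104
  rot[7] = 45555$4511041
  rot[8] = 5555$45110414
  rot[9] = 555$451104145
  rot[10] = 55$4511041455
  rot[11] = 5$45110414555
  rot[12] = $451104145555
Sorted (with $ < everything):
  sorted[0] = $451104145555
  sorted[1] = 04145555$4511
  sorted[2] = 104145555$451
  sorted[3] = 1104145555$45
  sorted[4] = 145555$451104
  sorted[5] = 4145555$45110
  sorted[6] = 451104145555$
  sorted[7] = 45555$4511041
  sorted[8] = 5$45110414555
  sorted[9] = 51104145555$4
  sorted[10] = 55$4511041455
  sorted[11] = 555$451104145
  sorted[12] = 5555$45110414
sorted[7] = 45555$4511041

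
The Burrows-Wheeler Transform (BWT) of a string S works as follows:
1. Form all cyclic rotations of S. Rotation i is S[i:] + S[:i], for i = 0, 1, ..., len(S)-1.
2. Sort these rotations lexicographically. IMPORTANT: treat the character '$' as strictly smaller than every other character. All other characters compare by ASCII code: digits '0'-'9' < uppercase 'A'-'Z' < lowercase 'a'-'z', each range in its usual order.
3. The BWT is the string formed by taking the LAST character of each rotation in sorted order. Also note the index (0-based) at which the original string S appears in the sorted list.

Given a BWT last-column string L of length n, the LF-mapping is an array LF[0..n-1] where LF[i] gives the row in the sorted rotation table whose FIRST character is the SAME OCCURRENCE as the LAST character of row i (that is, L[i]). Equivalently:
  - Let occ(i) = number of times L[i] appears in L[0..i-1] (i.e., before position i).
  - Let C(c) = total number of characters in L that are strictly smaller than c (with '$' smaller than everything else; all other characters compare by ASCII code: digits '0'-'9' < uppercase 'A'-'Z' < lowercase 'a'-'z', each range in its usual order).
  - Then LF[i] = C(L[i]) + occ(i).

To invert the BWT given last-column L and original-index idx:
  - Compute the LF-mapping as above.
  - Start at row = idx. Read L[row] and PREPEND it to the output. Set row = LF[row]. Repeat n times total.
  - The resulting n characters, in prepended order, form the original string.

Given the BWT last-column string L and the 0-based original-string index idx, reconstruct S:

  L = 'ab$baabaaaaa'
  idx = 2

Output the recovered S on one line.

LF mapping: 1 9 0 10 2 3 11 4 5 6 7 8
Walk LF starting at row 2, prepending L[row]:
  step 1: row=2, L[2]='$', prepend. Next row=LF[2]=0
  step 2: row=0, L[0]='a', prepend. Next row=LF[0]=1
  step 3: row=1, L[1]='b', prepend. Next row=LF[1]=9
  step 4: row=9, L[9]='a', prepend. Next row=LF[9]=6
  step 5: row=6, L[6]='b', prepend. Next row=LF[6]=11
  step 6: row=11, L[11]='a', prepend. Next row=LF[11]=8
  step 7: row=8, L[8]='a', prepend. Next row=LF[8]=5
  step 8: row=5, L[5]='a', prepend. Next row=LF[5]=3
  step 9: row=3, L[3]='b', prepend. Next row=LF[3]=10
  step 10: row=10, L[10]='a', prepend. Next row=LF[10]=7
  step 11: row=7, L[7]='a', prepend. Next row=LF[7]=4
  step 12: row=4, L[4]='a', prepend. Next row=LF[4]=2
Reversed output: aaabaaababa$

Answer: aaabaaababa$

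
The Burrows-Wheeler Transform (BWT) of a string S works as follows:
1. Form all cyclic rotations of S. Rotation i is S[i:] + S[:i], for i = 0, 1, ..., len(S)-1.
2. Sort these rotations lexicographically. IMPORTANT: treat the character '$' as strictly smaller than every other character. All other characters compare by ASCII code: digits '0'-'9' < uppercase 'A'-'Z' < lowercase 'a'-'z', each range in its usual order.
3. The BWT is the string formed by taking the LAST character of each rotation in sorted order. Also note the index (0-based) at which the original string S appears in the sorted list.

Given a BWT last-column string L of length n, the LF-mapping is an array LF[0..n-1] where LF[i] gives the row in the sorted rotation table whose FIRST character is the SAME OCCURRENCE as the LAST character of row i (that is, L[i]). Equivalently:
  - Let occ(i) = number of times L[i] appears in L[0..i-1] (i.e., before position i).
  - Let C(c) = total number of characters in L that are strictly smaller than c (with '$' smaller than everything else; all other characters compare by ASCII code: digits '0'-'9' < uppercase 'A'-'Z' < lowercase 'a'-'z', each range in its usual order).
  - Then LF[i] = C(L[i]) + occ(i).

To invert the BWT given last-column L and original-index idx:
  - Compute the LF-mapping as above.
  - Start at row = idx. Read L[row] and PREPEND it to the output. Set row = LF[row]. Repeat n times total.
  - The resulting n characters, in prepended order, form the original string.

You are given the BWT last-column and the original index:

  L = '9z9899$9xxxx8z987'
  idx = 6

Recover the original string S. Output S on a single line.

Answer: 988x998z7zx9xx99$

Derivation:
LF mapping: 5 15 6 2 7 8 0 9 11 12 13 14 3 16 10 4 1
Walk LF starting at row 6, prepending L[row]:
  step 1: row=6, L[6]='$', prepend. Next row=LF[6]=0
  step 2: row=0, L[0]='9', prepend. Next row=LF[0]=5
  step 3: row=5, L[5]='9', prepend. Next row=LF[5]=8
  step 4: row=8, L[8]='x', prepend. Next row=LF[8]=11
  step 5: row=11, L[11]='x', prepend. Next row=LF[11]=14
  step 6: row=14, L[14]='9', prepend. Next row=LF[14]=10
  step 7: row=10, L[10]='x', prepend. Next row=LF[10]=13
  step 8: row=13, L[13]='z', prepend. Next row=LF[13]=16
  step 9: row=16, L[16]='7', prepend. Next row=LF[16]=1
  step 10: row=1, L[1]='z', prepend. Next row=LF[1]=15
  step 11: row=15, L[15]='8', prepend. Next row=LF[15]=4
  step 12: row=4, L[4]='9', prepend. Next row=LF[4]=7
  step 13: row=7, L[7]='9', prepend. Next row=LF[7]=9
  step 14: row=9, L[9]='x', prepend. Next row=LF[9]=12
  step 15: row=12, L[12]='8', prepend. Next row=LF[12]=3
  step 16: row=3, L[3]='8', prepend. Next row=LF[3]=2
  step 17: row=2, L[2]='9', prepend. Next row=LF[2]=6
Reversed output: 988x998z7zx9xx99$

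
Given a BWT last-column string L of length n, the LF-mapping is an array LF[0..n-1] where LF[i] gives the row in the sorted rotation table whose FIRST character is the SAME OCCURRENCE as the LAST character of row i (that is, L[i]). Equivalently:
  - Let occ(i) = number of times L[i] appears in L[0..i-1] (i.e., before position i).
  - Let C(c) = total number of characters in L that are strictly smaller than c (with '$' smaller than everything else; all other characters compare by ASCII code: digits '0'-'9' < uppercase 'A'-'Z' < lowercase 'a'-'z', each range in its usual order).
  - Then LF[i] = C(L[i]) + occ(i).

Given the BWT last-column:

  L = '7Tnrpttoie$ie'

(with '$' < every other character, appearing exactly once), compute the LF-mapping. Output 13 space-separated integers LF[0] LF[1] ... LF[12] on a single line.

Answer: 1 2 7 10 9 11 12 8 5 3 0 6 4

Derivation:
Char counts: '$':1, '7':1, 'T':1, 'e':2, 'i':2, 'n':1, 'o':1, 'p':1, 'r':1, 't':2
C (first-col start): C('$')=0, C('7')=1, C('T')=2, C('e')=3, C('i')=5, C('n')=7, C('o')=8, C('p')=9, C('r')=10, C('t')=11
L[0]='7': occ=0, LF[0]=C('7')+0=1+0=1
L[1]='T': occ=0, LF[1]=C('T')+0=2+0=2
L[2]='n': occ=0, LF[2]=C('n')+0=7+0=7
L[3]='r': occ=0, LF[3]=C('r')+0=10+0=10
L[4]='p': occ=0, LF[4]=C('p')+0=9+0=9
L[5]='t': occ=0, LF[5]=C('t')+0=11+0=11
L[6]='t': occ=1, LF[6]=C('t')+1=11+1=12
L[7]='o': occ=0, LF[7]=C('o')+0=8+0=8
L[8]='i': occ=0, LF[8]=C('i')+0=5+0=5
L[9]='e': occ=0, LF[9]=C('e')+0=3+0=3
L[10]='$': occ=0, LF[10]=C('$')+0=0+0=0
L[11]='i': occ=1, LF[11]=C('i')+1=5+1=6
L[12]='e': occ=1, LF[12]=C('e')+1=3+1=4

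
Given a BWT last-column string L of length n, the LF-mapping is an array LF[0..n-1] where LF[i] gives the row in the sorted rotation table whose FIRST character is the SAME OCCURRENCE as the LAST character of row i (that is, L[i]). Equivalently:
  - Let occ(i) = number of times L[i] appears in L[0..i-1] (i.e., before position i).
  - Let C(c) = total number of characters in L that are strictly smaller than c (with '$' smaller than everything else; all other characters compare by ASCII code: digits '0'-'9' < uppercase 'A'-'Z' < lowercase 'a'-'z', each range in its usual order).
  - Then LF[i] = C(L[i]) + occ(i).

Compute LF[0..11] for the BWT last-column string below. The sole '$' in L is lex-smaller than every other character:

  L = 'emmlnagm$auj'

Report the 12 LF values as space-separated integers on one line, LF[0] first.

Answer: 3 7 8 6 10 1 4 9 0 2 11 5

Derivation:
Char counts: '$':1, 'a':2, 'e':1, 'g':1, 'j':1, 'l':1, 'm':3, 'n':1, 'u':1
C (first-col start): C('$')=0, C('a')=1, C('e')=3, C('g')=4, C('j')=5, C('l')=6, C('m')=7, C('n')=10, C('u')=11
L[0]='e': occ=0, LF[0]=C('e')+0=3+0=3
L[1]='m': occ=0, LF[1]=C('m')+0=7+0=7
L[2]='m': occ=1, LF[2]=C('m')+1=7+1=8
L[3]='l': occ=0, LF[3]=C('l')+0=6+0=6
L[4]='n': occ=0, LF[4]=C('n')+0=10+0=10
L[5]='a': occ=0, LF[5]=C('a')+0=1+0=1
L[6]='g': occ=0, LF[6]=C('g')+0=4+0=4
L[7]='m': occ=2, LF[7]=C('m')+2=7+2=9
L[8]='$': occ=0, LF[8]=C('$')+0=0+0=0
L[9]='a': occ=1, LF[9]=C('a')+1=1+1=2
L[10]='u': occ=0, LF[10]=C('u')+0=11+0=11
L[11]='j': occ=0, LF[11]=C('j')+0=5+0=5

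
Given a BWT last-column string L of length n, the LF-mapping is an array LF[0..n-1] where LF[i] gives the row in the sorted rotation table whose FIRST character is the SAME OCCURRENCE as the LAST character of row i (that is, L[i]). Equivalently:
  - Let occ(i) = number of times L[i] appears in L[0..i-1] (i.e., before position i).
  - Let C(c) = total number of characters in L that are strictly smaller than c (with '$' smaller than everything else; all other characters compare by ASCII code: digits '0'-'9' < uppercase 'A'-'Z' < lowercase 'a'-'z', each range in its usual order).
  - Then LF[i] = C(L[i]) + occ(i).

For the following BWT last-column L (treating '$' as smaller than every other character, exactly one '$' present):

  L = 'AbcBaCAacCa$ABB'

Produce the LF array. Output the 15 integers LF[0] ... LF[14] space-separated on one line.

Answer: 1 12 13 4 9 7 2 10 14 8 11 0 3 5 6

Derivation:
Char counts: '$':1, 'A':3, 'B':3, 'C':2, 'a':3, 'b':1, 'c':2
C (first-col start): C('$')=0, C('A')=1, C('B')=4, C('C')=7, C('a')=9, C('b')=12, C('c')=13
L[0]='A': occ=0, LF[0]=C('A')+0=1+0=1
L[1]='b': occ=0, LF[1]=C('b')+0=12+0=12
L[2]='c': occ=0, LF[2]=C('c')+0=13+0=13
L[3]='B': occ=0, LF[3]=C('B')+0=4+0=4
L[4]='a': occ=0, LF[4]=C('a')+0=9+0=9
L[5]='C': occ=0, LF[5]=C('C')+0=7+0=7
L[6]='A': occ=1, LF[6]=C('A')+1=1+1=2
L[7]='a': occ=1, LF[7]=C('a')+1=9+1=10
L[8]='c': occ=1, LF[8]=C('c')+1=13+1=14
L[9]='C': occ=1, LF[9]=C('C')+1=7+1=8
L[10]='a': occ=2, LF[10]=C('a')+2=9+2=11
L[11]='$': occ=0, LF[11]=C('$')+0=0+0=0
L[12]='A': occ=2, LF[12]=C('A')+2=1+2=3
L[13]='B': occ=1, LF[13]=C('B')+1=4+1=5
L[14]='B': occ=2, LF[14]=C('B')+2=4+2=6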